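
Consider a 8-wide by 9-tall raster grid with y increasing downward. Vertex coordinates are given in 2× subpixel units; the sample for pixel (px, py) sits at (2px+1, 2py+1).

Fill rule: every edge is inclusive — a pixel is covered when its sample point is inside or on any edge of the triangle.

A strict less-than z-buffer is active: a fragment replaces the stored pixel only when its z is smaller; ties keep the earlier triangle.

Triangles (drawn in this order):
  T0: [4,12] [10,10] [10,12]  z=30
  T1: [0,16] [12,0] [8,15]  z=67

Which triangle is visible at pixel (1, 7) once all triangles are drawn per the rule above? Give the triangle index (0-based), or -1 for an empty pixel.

T0:
  2·area = 12
  edge (4, 12)→(10, 10): d=(6,-2) inclusive
  edge (10, 10)→(10, 12): d=(0,2) inclusive
  edge (10, 12)→(4, 12): d=(-6,0) inclusive
    (6,4)@(13, 9): e=[0,-6,18] → ·  [on edge]
    (3,5)@(7, 11): e=[0,6,6] → #  [on edge]
    (4,5)@(9, 11): e=[4,2,6] → #
    (5,5)@(11, 11): e=[8,-2,6] → ·
    (0,6)@(1, 13): e=[0,18,-6] → ·  [on edge]
    (3,6)@(7, 13): e=[12,6,-6] → ·
    (4,6)@(9, 13): e=[16,2,-6] → ·
  covered (2 px):
    · · · · · · · ·
    · · · · · · · ·
    · · · · · · · ·
    · · · · · · · ·
    · · · · · · · ·
    · · · # # · · ·
    · · · · · · · ·
    · · · · · · · ·
    · · · · · · · ·
T1:
  2·area = 116
  edge (0, 16)→(12, 0): d=(12,-16) inclusive
  edge (12, 0)→(8, 15): d=(-4,15) inclusive
  edge (8, 15)→(0, 16): d=(-8,1) inclusive
    (5,1)@(11, 3): e=[20,3,93] → #
    (6,1)@(13, 3): e=[52,-27,91] → ·
    (4,2)@(9, 5): e=[12,25,79] → #
    (5,2)@(11, 5): e=[44,-5,77] → ·
    (3,3)@(7, 7): e=[4,47,65] → #
    (5,3)@(11, 7): e=[68,-13,61] → ·
    (3,4)@(7, 9): e=[28,39,49] → #
    (5,4)@(11, 9): e=[92,-21,45] → ·
    (2,5)@(5, 11): e=[20,61,35] → #
    (5,5)@(11, 11): e=[116,-29,29] → ·
    (1,6)@(3, 13): e=[12,83,21] → #
    (4,6)@(9, 13): e=[108,-7,15] → ·
  covered (16 px):
    · · · · · · · ·
    · · · · · # · ·
    · · · · # · · ·
    · · · # # · · ·
    · · · # # · · ·
    · · # # # · · ·
    · # # # · · · ·
    # # # # · · · ·
    · · · · · · · ·

Z-buffer (winner per pixel, '.' = empty):
  . . . . . . . .
  . . . . . 1 . .
  . . . . 1 . . .
  . . . 1 1 . . .
  . . . 1 1 . . .
  . . 1 0 0 . . .
  . 1 1 1 . . . .
  1 1 1 1 . . . .
  . . . . . . . .

Final: 1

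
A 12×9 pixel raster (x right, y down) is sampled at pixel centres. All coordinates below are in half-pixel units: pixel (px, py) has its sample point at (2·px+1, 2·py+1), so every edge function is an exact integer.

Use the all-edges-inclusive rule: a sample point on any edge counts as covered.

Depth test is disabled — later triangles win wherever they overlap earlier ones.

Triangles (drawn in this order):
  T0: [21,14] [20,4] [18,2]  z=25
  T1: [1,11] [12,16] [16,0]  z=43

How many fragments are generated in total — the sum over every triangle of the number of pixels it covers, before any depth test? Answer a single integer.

T0:
  2·area = 18  (B↔C swapped to make it positive)
  edge (21, 14)→(18, 2): d=(-3,-12) inclusive
  edge (18, 2)→(20, 4): d=(2,2) inclusive
  edge (20, 4)→(21, 14): d=(1,10) inclusive
    (8,0)@(17, 1): e=[-9,0,27] → .  [on edge]
    (9,1)@(19, 3): e=[9,0,9] → X  [on edge]
    (10,1)@(21, 3): e=[33,-4,-11] → .
    (9,2)@(19, 5): e=[3,4,11] → X
    (10,2)@(21, 5): e=[27,0,-9] → .  [on edge]
    (9,3)@(19, 7): e=[-3,8,13] → .
    (11,3)@(23, 7): e=[45,0,-27] → .  [on edge]
  covered (2 px):
    . . . . . . . . . . . .
    . . . . . . . . . X . .
    . . . . . . . . . X . .
    . . . . . . . . . . . .
    . . . . . . . . . . . .
    . . . . . . . . . . . .
    . . . . . . . . . . . .
    . . . . . . . . . . . .
    . . . . . . . . . . . .
T1:
  2·area = 196  (B↔C swapped to make it positive)
  edge (1, 11)→(16, 0): d=(15,-11) inclusive
  edge (16, 0)→(12, 16): d=(-4,16) inclusive
  edge (12, 16)→(1, 11): d=(-11,-5) inclusive
    (7,0)@(15, 1): e=[4,12,180] → X
    (8,0)@(17, 1): e=[26,-20,190] → .
    (6,1)@(13, 3): e=[12,36,148] → X
    (8,1)@(17, 3): e=[56,-28,168] → .
    (5,2)@(11, 5): e=[20,60,116] → X
    (7,2)@(15, 5): e=[64,-4,136] → .
    (3,3)@(7, 7): e=[6,116,74] → X
    (4,3)@(9, 7): e=[28,84,84] → X
    (7,3)@(15, 7): e=[94,-12,114] → .
    (2,4)@(5, 9): e=[14,140,42] → X
    (7,4)@(15, 9): e=[124,-20,92] → .
    (0,5)@(1, 11): e=[0,196,0] → X  [on edge]
  covered (25 px):
    . . . . . . . X . . . .
    . . . . . . X X . . . .
    . . . . . X X . . . . .
    . . . X X X X . . . . .
    . . X X X X X . . . . .
    X X X X X X X . . . . .
    . . . X X X . . . . . .
    . . . . . X . . . . . .
    . . . . . . . . . . . .

Final: 27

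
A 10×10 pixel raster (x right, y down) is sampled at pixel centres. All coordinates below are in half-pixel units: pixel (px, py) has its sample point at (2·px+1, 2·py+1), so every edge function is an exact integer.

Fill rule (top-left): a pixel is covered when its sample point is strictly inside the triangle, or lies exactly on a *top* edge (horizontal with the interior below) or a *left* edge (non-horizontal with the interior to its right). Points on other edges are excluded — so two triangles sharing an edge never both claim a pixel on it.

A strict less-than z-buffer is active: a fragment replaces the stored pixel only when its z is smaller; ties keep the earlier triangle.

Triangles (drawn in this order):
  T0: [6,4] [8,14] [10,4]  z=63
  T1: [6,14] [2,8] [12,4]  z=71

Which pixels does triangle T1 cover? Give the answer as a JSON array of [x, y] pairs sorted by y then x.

T0:
  2·area = 40  (B↔C swapped to make it positive)
  edge (6, 4)→(10, 4): d=(4,0) top-left  bias=+0
  edge (10, 4)→(8, 14): d=(-2,10) right/bottom  bias=-1
  edge (8, 14)→(6, 4): d=(-2,-10) top-left  bias=+0
    (3,2)@(7, 5): e=[4,28,8] → #
    (4,2)@(9, 5): e=[4,8,28] → #
    (5,2)@(11, 5): e=[4,-12,48] → ·
    (3,3)@(7, 7): e=[12,24,4] → #
    (5,3)@(11, 7): e=[12,-16,44] → ·
    (3,4)@(7, 9): e=[20,20,0] → #  [on edge]
    (4,4)@(9, 9): e=[20,0,20] → ·  [on edge]
    (3,5)@(7, 11): e=[28,16,-4] → ·
    (3,9)@(7, 19): e=[60,0,-20] → ·  [on edge]
    (4,9)@(9, 19): e=[60,-20,0] → ·  [on edge]
  covered (5 px):
    · · · · · · · · · ·
    · · · · · · · · · ·
    · · · # # · · · · ·
    · · · # # · · · · ·
    · · · # · · · · · ·
    · · · · · · · · · ·
    · · · · · · · · · ·
    · · · · · · · · · ·
    · · · · · · · · · ·
    · · · · · · · · · ·
T1:
  2·area = 76
  edge (6, 14)→(2, 8): d=(-4,-6) top-left  bias=+0
  edge (2, 8)→(12, 4): d=(10,-4) top-left  bias=+0
  edge (12, 4)→(6, 14): d=(-6,10) right/bottom  bias=-1
    (5,2)@(11, 5): e=[66,6,4] → #
    (6,2)@(13, 5): e=[78,14,-16] → ·
    (2,3)@(5, 7): e=[22,2,52] → #
    (3,3)@(7, 7): e=[34,10,32] → #
    (4,3)@(9, 7): e=[46,18,12] → #
    (5,3)@(11, 7): e=[58,26,-8] → ·
    (1,4)@(3, 9): e=[2,14,60] → #
    (4,4)@(9, 9): e=[38,38,0] → ·  [on edge]
    (1,5)@(3, 11): e=[-6,34,48] → ·
    (2,5)@(5, 11): e=[6,42,28] → #
    (4,5)@(9, 11): e=[30,58,-12] → ·
    (2,6)@(5, 13): e=[-2,62,16] → ·
    (1,9)@(3, 19): e=[-38,114,0] → ·  [on edge]
  covered (9 px):
    · · · · · · · · · ·
    · · · · · · · · · ·
    · · · · · # · · · ·
    · · # # # · · · · ·
    · # # # · · · · · ·
    · · # # · · · · · ·
    · · · · · · · · · ·
    · · · · · · · · · ·
    · · · · · · · · · ·
    · · · · · · · · · ·

Answer: [[5,2],[2,3],[3,3],[4,3],[1,4],[2,4],[3,4],[2,5],[3,5]]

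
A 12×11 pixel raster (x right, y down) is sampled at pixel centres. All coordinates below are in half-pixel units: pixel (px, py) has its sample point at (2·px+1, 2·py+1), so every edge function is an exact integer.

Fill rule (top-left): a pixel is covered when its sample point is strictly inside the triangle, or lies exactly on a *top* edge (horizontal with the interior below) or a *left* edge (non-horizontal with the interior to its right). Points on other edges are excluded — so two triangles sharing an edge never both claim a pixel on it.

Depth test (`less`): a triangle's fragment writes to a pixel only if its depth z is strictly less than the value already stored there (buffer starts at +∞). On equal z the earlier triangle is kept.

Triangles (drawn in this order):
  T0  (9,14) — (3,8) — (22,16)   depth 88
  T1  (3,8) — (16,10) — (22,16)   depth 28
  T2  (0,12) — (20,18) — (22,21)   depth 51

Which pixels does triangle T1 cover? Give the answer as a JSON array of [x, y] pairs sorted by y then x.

T0:
  2·area = 66
  edge (9, 14)→(3, 8): d=(-6,-6) top-left  bias=+0
  edge (3, 8)→(22, 16): d=(19,8) right/bottom  bias=-1
  edge (22, 16)→(9, 14): d=(-13,-2) top-left  bias=+0
    (2,4)@(5, 9): e=[6,3,57] → #
    (3,4)@(7, 9): e=[18,-13,61] → ·
    (2,5)@(5, 11): e=[-6,41,31] → ·
    (3,5)@(7, 11): e=[6,25,35] → #
    (4,5)@(9, 11): e=[18,9,39] → #
    (5,5)@(11, 11): e=[30,-7,43] → ·
    (3,6)@(7, 13): e=[-6,63,9] → ·
    (4,6)@(9, 13): e=[6,47,13] → #
    (5,6)@(11, 13): e=[18,31,17] → #
    (6,6)@(13, 13): e=[30,15,21] → #
    (7,6)@(15, 13): e=[42,-1,25] → ·
    (4,7)@(9, 15): e=[-6,85,-13] → ·
  covered (8 px):
    · · · · · · · · · · · ·
    · · · · · · · · · · · ·
    · · · · · · · · · · · ·
    · · · · · · · · · · · ·
    · · # · · · · · · · · ·
    · · · # # · · · · · · ·
    · · · · # # # · · · · ·
    · · · · · · · · # # · ·
    · · · · · · · · · · · ·
    · · · · · · · · · · · ·
    · · · · · · · · · · · ·
T1:
  2·area = 66
  edge (3, 8)→(16, 10): d=(13,2) right/bottom  bias=-1
  edge (16, 10)→(22, 16): d=(6,6) right/bottom  bias=-1
  edge (22, 16)→(3, 8): d=(-19,-8) top-left  bias=+0
    (3,0)@(7, 1): e=[-99,0,165] → ·  [on edge]
    (4,1)@(9, 3): e=[-77,0,143] → ·  [on edge]
    (5,2)@(11, 5): e=[-55,0,121] → ·  [on edge]
    (6,3)@(13, 7): e=[-33,0,99] → ·  [on edge]
    (3,4)@(7, 9): e=[5,48,13] → #
    (4,4)@(9, 9): e=[1,36,29] → #
    (5,4)@(11, 9): e=[-3,24,45] → ·
    (7,4)@(15, 9): e=[-11,0,77] → ·  [on edge]
    (3,5)@(7, 11): e=[31,60,-25] → ·
    (4,5)@(9, 11): e=[27,48,-9] → ·
    (5,5)@(11, 11): e=[23,36,7] → #
    (6,5)@(13, 11): e=[19,24,23] → #
    (8,5)@(17, 11): e=[11,0,55] → ·  [on edge]
    (9,6)@(19, 13): e=[33,0,33] → ·  [on edge]
    (10,7)@(21, 15): e=[55,0,11] → ·  [on edge]
    (11,8)@(23, 17): e=[77,0,-11] → ·  [on edge]
  covered (7 px):
    · · · · · · · · · · · ·
    · · · · · · · · · · · ·
    · · · · · · · · · · · ·
    · · · · · · · · · · · ·
    · · · # # · · · · · · ·
    · · · · · # # # · · · ·
    · · · · · · · # # · · ·
    · · · · · · · · · · · ·
    · · · · · · · · · · · ·
    · · · · · · · · · · · ·
    · · · · · · · · · · · ·
T2:
  2·area = 48
  edge (0, 12)→(20, 18): d=(20,6) right/bottom  bias=-1
  edge (20, 18)→(22, 21): d=(2,3) right/bottom  bias=-1
  edge (22, 21)→(0, 12): d=(-22,-9) top-left  bias=+0
    (1,6)@(3, 13): e=[2,41,5] → #
    (2,6)@(5, 13): e=[-10,35,23] → ·
    (1,7)@(3, 15): e=[42,45,-39] → ·
    (4,7)@(9, 15): e=[6,27,15] → #
    (5,7)@(11, 15): e=[-6,21,33] → ·
    (4,8)@(9, 17): e=[46,31,-29] → ·
    (6,8)@(13, 17): e=[22,19,7] → #
    (7,8)@(15, 17): e=[10,13,25] → #
    (8,8)@(17, 17): e=[-2,7,43] → ·
    (6,9)@(13, 19): e=[62,23,-37] → ·
    (7,9)@(15, 19): e=[50,17,-19] → ·
    (9,9)@(19, 19): e=[26,5,17] → #
  covered (5 px):
    · · · · · · · · · · · ·
    · · · · · · · · · · · ·
    · · · · · · · · · · · ·
    · · · · · · · · · · · ·
    · · · · · · · · · · · ·
    · · · · · · · · · · · ·
    · # · · · · · · · · · ·
    · · · · # · · · · · · ·
    · · · · · · # # · · · ·
    · · · · · · · · · # · ·
    · · · · · · · · · · · ·

Final: [[3,4],[4,4],[5,5],[6,5],[7,5],[7,6],[8,6]]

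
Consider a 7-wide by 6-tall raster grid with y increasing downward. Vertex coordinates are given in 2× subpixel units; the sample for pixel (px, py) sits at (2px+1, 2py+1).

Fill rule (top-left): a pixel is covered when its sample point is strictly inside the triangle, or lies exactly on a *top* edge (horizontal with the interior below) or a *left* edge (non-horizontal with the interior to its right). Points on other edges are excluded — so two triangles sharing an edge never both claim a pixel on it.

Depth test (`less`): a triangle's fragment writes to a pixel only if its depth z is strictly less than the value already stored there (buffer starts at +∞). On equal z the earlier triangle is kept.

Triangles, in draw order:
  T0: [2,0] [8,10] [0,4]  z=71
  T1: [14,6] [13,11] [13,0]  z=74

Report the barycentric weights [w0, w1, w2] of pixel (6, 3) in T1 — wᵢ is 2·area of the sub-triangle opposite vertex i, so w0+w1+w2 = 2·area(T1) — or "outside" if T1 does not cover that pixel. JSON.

T0:
  2·area = 44
  edge (2, 0)→(8, 10): d=(6,10) right/bottom  bias=-1
  edge (8, 10)→(0, 4): d=(-8,-6) top-left  bias=+0
  edge (0, 4)→(2, 0): d=(2,-4) top-left  bias=+0
    (0,1)@(1, 3): e=[28,14,2] → X
    (1,1)@(3, 3): e=[8,26,10] → X
    (2,1)@(5, 3): e=[-12,38,18] → .
    (0,2)@(1, 5): e=[40,-2,6] → .
    (1,2)@(3, 5): e=[20,10,14] → X
    (2,2)@(5, 5): e=[0,22,22] → .  [on edge]
    (1,3)@(3, 7): e=[32,-6,18] → .
    (2,3)@(5, 7): e=[12,6,26] → X
    (3,3)@(7, 7): e=[-8,18,34] → .
    (2,4)@(5, 9): e=[24,-10,30] → .
    (3,4)@(7, 9): e=[4,2,38] → X
    (4,4)@(9, 9): e=[-16,14,46] → .
  covered (5 px):
    . . . . . . .
    X X . . . . .
    . X . . . . .
    . . X . . . .
    . . . X . . .
    . . . . . . .
T1:
  2·area = 11
  edge (14, 6)→(13, 11): d=(-1,5) right/bottom  bias=-1
  edge (13, 11)→(13, 0): d=(0,-11) top-left  bias=+0
  edge (13, 0)→(14, 6): d=(1,6) right/bottom  bias=-1
    (6,0)@(13, 1): e=[10,0,1] → X  [on edge]
    (6,1)@(13, 3): e=[8,0,3] → X  [on edge]
    (6,2)@(13, 5): e=[6,0,5] → X  [on edge]
    (6,3)@(13, 7): e=[4,0,7] → X  [on edge]
    (6,4)@(13, 9): e=[2,0,9] → X  [on edge]
    (6,5)@(13, 11): e=[0,0,11] → .  [on edge]
  covered (5 px):
    . . . . . . X
    . . . . . . X
    . . . . . . X
    . . . . . . X
    . . . . . . X
    . . . . . . .

Answer: [0,7,4]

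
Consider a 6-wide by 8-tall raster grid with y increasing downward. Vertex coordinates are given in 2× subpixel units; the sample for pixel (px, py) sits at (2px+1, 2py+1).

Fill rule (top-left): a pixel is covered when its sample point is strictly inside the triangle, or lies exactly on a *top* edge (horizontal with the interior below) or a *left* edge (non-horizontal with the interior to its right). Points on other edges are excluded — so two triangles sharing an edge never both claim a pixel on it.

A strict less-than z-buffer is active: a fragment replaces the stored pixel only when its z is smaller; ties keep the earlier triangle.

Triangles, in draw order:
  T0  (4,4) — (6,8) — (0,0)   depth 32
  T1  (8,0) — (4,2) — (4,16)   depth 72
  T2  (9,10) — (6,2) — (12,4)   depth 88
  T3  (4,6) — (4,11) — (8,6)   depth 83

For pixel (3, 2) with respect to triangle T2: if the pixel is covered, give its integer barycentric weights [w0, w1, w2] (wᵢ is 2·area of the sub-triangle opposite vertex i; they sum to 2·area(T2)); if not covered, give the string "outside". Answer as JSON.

T0:
  2·area = 8
  edge (4, 4)→(6, 8): d=(2,4) right/bottom  bias=-1
  edge (6, 8)→(0, 0): d=(-6,-8) top-left  bias=+0
  edge (0, 0)→(4, 4): d=(4,4) right/bottom  bias=-1
    (0,0)@(1, 1): e=[6,2,0] → ·  [on edge]
    (1,1)@(3, 3): e=[2,6,0] → ·  [on edge]
    (2,2)@(5, 5): e=[-2,10,0] → ·  [on edge]
    (3,3)@(7, 7): e=[-6,14,0] → ·  [on edge]
    (4,4)@(9, 9): e=[-10,18,0] → ·  [on edge]
    (5,5)@(11, 11): e=[-14,22,0] → ·  [on edge]
  covered (0 px):
    · · · · · ·
    · · · · · ·
    · · · · · ·
    · · · · · ·
    · · · · · ·
    · · · · · ·
    · · · · · ·
    · · · · · ·
T1:
  2·area = 56  (B↔C swapped to make it positive)
  edge (8, 0)→(4, 16): d=(-4,16) right/bottom  bias=-1
  edge (4, 16)→(4, 2): d=(0,-14) top-left  bias=+0
  edge (4, 2)→(8, 0): d=(4,-2) top-left  bias=+0
    (3,0)@(7, 1): e=[12,42,2] → █
    (4,0)@(9, 1): e=[-20,70,6] → ·
    (2,1)@(5, 3): e=[36,14,6] → █
    (4,1)@(9, 3): e=[-28,70,14] → ·
    (2,2)@(5, 5): e=[28,14,14] → █
    (3,2)@(7, 5): e=[-4,42,18] → ·
    (2,3)@(5, 7): e=[20,14,22] → █
    (3,3)@(7, 7): e=[-12,42,26] → ·
    (2,4)@(5, 9): e=[12,14,30] → █
    (3,4)@(7, 9): e=[-20,42,34] → ·
    (2,5)@(5, 11): e=[4,14,38] → █
    (3,5)@(7, 11): e=[-28,42,42] → ·
  covered (7 px):
    · · · █ · ·
    · · █ █ · ·
    · · █ · · ·
    · · █ · · ·
    · · █ · · ·
    · · █ · · ·
    · · · · · ·
    · · · · · ·
T2:
  2·area = 42
  edge (9, 10)→(6, 2): d=(-3,-8) top-left  bias=+0
  edge (6, 2)→(12, 4): d=(6,2) right/bottom  bias=-1
  edge (12, 4)→(9, 10): d=(-3,6) right/bottom  bias=-1
    (1,0)@(3, 1): e=[-21,0,63] → ·  [on edge]
    (3,1)@(7, 3): e=[5,4,33] → █
    (4,1)@(9, 3): e=[21,0,21] → ·  [on edge]
    (3,2)@(7, 5): e=[-1,16,27] → ·
    (4,2)@(9, 5): e=[15,12,15] → █
    (5,2)@(11, 5): e=[31,8,3] → █
    (4,3)@(9, 7): e=[9,24,9] → █
    (5,3)@(11, 7): e=[25,20,-3] → ·
    (4,4)@(9, 9): e=[3,36,3] → █
    (5,4)@(11, 9): e=[19,32,-9] → ·
    (4,5)@(9, 11): e=[-3,48,-3] → ·
  covered (5 px):
    · · · · · ·
    · · · █ · ·
    · · · · █ █
    · · · · █ ·
    · · · · █ ·
    · · · · · ·
    · · · · · ·
    · · · · · ·
T3:
  2·area = 20  (B↔C swapped to make it positive)
  edge (4, 6)→(8, 6): d=(4,0) top-left  bias=+0
  edge (8, 6)→(4, 11): d=(-4,5) right/bottom  bias=-1
  edge (4, 11)→(4, 6): d=(0,-5) top-left  bias=+0
    (2,3)@(5, 7): e=[4,11,5] → █
    (3,3)@(7, 7): e=[4,1,15] → █
    (4,3)@(9, 7): e=[4,-9,25] → ·
    (2,4)@(5, 9): e=[12,3,5] → █
    (3,4)@(7, 9): e=[12,-7,15] → ·
    (2,5)@(5, 11): e=[20,-5,5] → ·
  covered (3 px):
    · · · · · ·
    · · · · · ·
    · · · · · ·
    · · █ █ · ·
    · · █ · · ·
    · · · · · ·
    · · · · · ·
    · · · · · ·

Result: "outside"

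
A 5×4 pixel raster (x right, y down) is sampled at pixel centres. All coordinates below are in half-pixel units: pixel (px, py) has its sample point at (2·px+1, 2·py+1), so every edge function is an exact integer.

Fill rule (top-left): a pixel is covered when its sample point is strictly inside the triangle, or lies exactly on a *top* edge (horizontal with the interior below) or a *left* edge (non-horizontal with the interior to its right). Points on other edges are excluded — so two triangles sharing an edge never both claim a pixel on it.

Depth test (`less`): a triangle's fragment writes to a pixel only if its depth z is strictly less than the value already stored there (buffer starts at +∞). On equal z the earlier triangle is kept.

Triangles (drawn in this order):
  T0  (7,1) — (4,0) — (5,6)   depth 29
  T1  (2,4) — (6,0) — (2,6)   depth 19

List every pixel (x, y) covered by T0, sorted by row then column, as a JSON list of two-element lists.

T0:
  2·area = 17  (B↔C swapped to make it positive)
  edge (7, 1)→(5, 6): d=(-2,5) right/bottom  bias=-1
  edge (5, 6)→(4, 0): d=(-1,-6) top-left  bias=+0
  edge (4, 0)→(7, 1): d=(3,1) right/bottom  bias=-1
    (2,0)@(5, 1): e=[10,5,2] → █
    (3,0)@(7, 1): e=[0,17,0] → ·  [on edge]
    (2,1)@(5, 3): e=[6,3,8] → █
    (3,1)@(7, 3): e=[-4,15,6] → ·
    (2,2)@(5, 5): e=[2,1,14] → █
    (3,2)@(7, 5): e=[-8,13,12] → ·
    (2,3)@(5, 7): e=[-2,-1,20] → ·
  covered (3 px):
    · · █ · ·
    · · █ · ·
    · · █ · ·
    · · · · ·
T1:
  2·area = 8
  edge (2, 4)→(6, 0): d=(4,-4) top-left  bias=+0
  edge (6, 0)→(2, 6): d=(-4,6) right/bottom  bias=-1
  edge (2, 6)→(2, 4): d=(0,-2) top-left  bias=+0
    (2,0)@(5, 1): e=[0,2,6] → █  [on edge]
    (3,0)@(7, 1): e=[8,-10,10] → ·
    (1,1)@(3, 3): e=[0,6,2] → █  [on edge]
    (2,1)@(5, 3): e=[8,-6,6] → ·
    (0,2)@(1, 5): e=[0,10,-2] → ·  [on edge]
    (1,2)@(3, 5): e=[8,-2,2] → ·
  covered (2 px):
    · · █ · ·
    · █ · · ·
    · · · · ·
    · · · · ·

Answer: [[2,0],[2,1],[2,2]]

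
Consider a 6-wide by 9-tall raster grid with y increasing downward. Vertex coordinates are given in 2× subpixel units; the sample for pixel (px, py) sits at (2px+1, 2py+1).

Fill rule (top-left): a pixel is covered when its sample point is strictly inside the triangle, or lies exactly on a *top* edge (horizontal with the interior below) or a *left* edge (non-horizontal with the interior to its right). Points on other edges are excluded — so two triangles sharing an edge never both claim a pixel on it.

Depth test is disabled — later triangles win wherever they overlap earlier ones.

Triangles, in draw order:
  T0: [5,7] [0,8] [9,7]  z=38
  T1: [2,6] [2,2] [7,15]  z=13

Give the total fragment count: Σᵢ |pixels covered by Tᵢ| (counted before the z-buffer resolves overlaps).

T0:
  2·area = 4  (B↔C swapped to make it positive)
  edge (5, 7)→(9, 7): d=(4,0) top-left  bias=+0
  edge (9, 7)→(0, 8): d=(-9,1) right/bottom  bias=-1
  edge (0, 8)→(5, 7): d=(5,-1) top-left  bias=+0
    (0,3)@(1, 7): e=[0,8,-4] → ·  [on edge]
    (1,3)@(3, 7): e=[0,6,-2] → ·  [on edge]
    (2,3)@(5, 7): e=[0,4,0] → #  [on edge]
    (3,3)@(7, 7): e=[0,2,2] → #  [on edge]
    (4,3)@(9, 7): e=[0,0,4] → ·  [on edge]
    (5,3)@(11, 7): e=[0,-2,6] → ·  [on edge]
    (2,4)@(5, 9): e=[8,-14,10] → ·
    (3,4)@(7, 9): e=[8,-16,12] → ·
  covered (2 px):
    · · · · · ·
    · · · · · ·
    · · · · · ·
    · · # # · ·
    · · · · · ·
    · · · · · ·
    · · · · · ·
    · · · · · ·
    · · · · · ·
T1:
  2·area = 20
  edge (2, 6)→(2, 2): d=(0,-4) top-left  bias=+0
  edge (2, 2)→(7, 15): d=(5,13) right/bottom  bias=-1
  edge (7, 15)→(2, 6): d=(-5,-9) top-left  bias=+0
    (1,2)@(3, 5): e=[4,2,14] → #
    (2,2)@(5, 5): e=[12,-24,32] → ·
    (1,3)@(3, 7): e=[4,12,4] → #
    (2,3)@(5, 7): e=[12,-14,22] → ·
    (1,4)@(3, 9): e=[4,22,-6] → ·
    (2,5)@(5, 11): e=[12,6,2] → #
    (3,5)@(7, 11): e=[20,-20,20] → ·
    (2,6)@(5, 13): e=[12,16,-8] → ·
    (3,7)@(7, 15): e=[20,0,0] → ·  [on edge]
  covered (3 px):
    · · · · · ·
    · · · · · ·
    · # · · · ·
    · # · · · ·
    · · · · · ·
    · · # · · ·
    · · · · · ·
    · · · · · ·
    · · · · · ·

Result: 5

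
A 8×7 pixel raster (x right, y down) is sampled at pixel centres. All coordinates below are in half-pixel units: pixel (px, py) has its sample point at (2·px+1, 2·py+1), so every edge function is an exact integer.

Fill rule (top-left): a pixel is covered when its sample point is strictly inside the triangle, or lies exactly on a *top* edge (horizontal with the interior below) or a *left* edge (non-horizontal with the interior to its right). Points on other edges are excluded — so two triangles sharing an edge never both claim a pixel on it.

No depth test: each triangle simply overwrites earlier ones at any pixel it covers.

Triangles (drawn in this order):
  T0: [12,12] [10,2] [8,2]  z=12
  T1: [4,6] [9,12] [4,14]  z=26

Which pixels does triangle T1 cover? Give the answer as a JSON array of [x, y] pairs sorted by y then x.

T0:
  2·area = 20  (B↔C swapped to make it positive)
  edge (12, 12)→(8, 2): d=(-4,-10) top-left  bias=+0
  edge (8, 2)→(10, 2): d=(2,0) top-left  bias=+0
  edge (10, 2)→(12, 12): d=(2,10) right/bottom  bias=-1
    (4,1)@(9, 3): e=[6,2,12] → X
    (5,1)@(11, 3): e=[26,2,-8] → .
    (4,2)@(9, 5): e=[-2,6,16] → .
    (5,3)@(11, 7): e=[10,10,0] → .  [on edge]
    (5,4)@(11, 9): e=[2,14,4] → X
    (6,4)@(13, 9): e=[22,14,-16] → .
    (5,5)@(11, 11): e=[-6,18,8] → .
  covered (2 px):
    . . . . . . . .
    . . . . X . . .
    . . . . . . . .
    . . . . . . . .
    . . . . . X . .
    . . . . . . . .
    . . . . . . . .
T1:
  2·area = 40
  edge (4, 6)→(9, 12): d=(5,6) right/bottom  bias=-1
  edge (9, 12)→(4, 14): d=(-5,2) right/bottom  bias=-1
  edge (4, 14)→(4, 6): d=(0,-8) top-left  bias=+0
    (2,4)@(5, 9): e=[9,23,8] → X
    (3,4)@(7, 9): e=[-3,19,24] → .
    (2,5)@(5, 11): e=[19,13,8] → X
    (3,5)@(7, 11): e=[7,9,24] → X
    (4,5)@(9, 11): e=[-5,5,40] → .
    (2,6)@(5, 13): e=[29,3,8] → X
    (3,6)@(7, 13): e=[17,-1,24] → .
  covered (4 px):
    . . . . . . . .
    . . . . . . . .
    . . . . . . . .
    . . . . . . . .
    . . X . . . . .
    . . X X . . . .
    . . X . . . . .

Answer: [[2,4],[2,5],[3,5],[2,6]]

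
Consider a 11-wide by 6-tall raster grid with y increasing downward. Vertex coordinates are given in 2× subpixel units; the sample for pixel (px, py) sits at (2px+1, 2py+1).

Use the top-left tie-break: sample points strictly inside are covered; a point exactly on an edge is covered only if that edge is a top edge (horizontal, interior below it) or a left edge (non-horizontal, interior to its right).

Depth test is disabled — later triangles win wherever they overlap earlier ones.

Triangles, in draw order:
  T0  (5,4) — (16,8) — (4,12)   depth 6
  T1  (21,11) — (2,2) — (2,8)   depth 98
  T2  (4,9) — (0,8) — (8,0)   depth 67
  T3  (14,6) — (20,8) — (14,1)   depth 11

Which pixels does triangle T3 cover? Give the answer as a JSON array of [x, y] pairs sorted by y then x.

T0:
  2·area = 92
  edge (5, 4)→(16, 8): d=(11,4) right/bottom  bias=-1
  edge (16, 8)→(4, 12): d=(-12,4) right/bottom  bias=-1
  edge (4, 12)→(5, 4): d=(1,-8) top-left  bias=+0
    (2,2)@(5, 5): e=[11,80,1] → #
    (3,2)@(7, 5): e=[3,72,17] → #
    (4,2)@(9, 5): e=[-5,64,33] → ·
    (2,3)@(5, 7): e=[33,56,3] → #
    (4,3)@(9, 7): e=[17,40,35] → #
    (5,3)@(11, 7): e=[9,32,51] → #
    (6,3)@(13, 7): e=[1,24,67] → #
    (7,3)@(15, 7): e=[-7,16,83] → ·
    (9,3)@(19, 7): e=[-23,0,115] → ·  [on edge]
    (2,4)@(5, 9): e=[55,32,5] → #
    (6,4)@(13, 9): e=[23,0,69] → ·  [on edge]
    (2,5)@(5, 11): e=[77,8,7] → #
    (3,5)@(7, 11): e=[69,0,23] → ·  [on edge]
  covered (12 px):
    · · · · · · · · · · ·
    · · · · · · · · · · ·
    · · # # · · · · · · ·
    · · # # # # # · · · ·
    · · # # # # · · · · ·
    · · # · · · · · · · ·
T1:
  2·area = 114  (B↔C swapped to make it positive)
  edge (21, 11)→(2, 8): d=(-19,-3) top-left  bias=+0
  edge (2, 8)→(2, 2): d=(0,-6) top-left  bias=+0
  edge (2, 2)→(21, 11): d=(19,9) right/bottom  bias=-1
    (1,1)@(3, 3): e=[98,6,10] → #
    (2,1)@(5, 3): e=[104,18,-8] → ·
    (1,2)@(3, 5): e=[60,6,48] → #
    (2,2)@(5, 5): e=[66,18,30] → #
    (3,2)@(7, 5): e=[72,30,12] → #
    (4,2)@(9, 5): e=[78,42,-6] → ·
    (1,3)@(3, 7): e=[22,6,86] → #
    (4,3)@(9, 7): e=[40,42,32] → #
    (5,3)@(11, 7): e=[46,54,14] → #
    (6,3)@(13, 7): e=[52,66,-4] → ·
    (1,4)@(3, 9): e=[-16,6,124] → ·
    (2,4)@(5, 9): e=[-10,18,106] → ·
    (10,5)@(21, 11): e=[0,114,0] → ·  [on edge]
  covered (13 px):
    · · · · · · · · · · ·
    · # · · · · · · · · ·
    · # # # · · · · · · ·
    · # # # # # · · · · ·
    · · · · # # # # · · ·
    · · · · · · · · · · ·
T2:
  2·area = 40
  edge (4, 9)→(0, 8): d=(-4,-1) top-left  bias=+0
  edge (0, 8)→(8, 0): d=(8,-8) top-left  bias=+0
  edge (8, 0)→(4, 9): d=(-4,9) right/bottom  bias=-1
    (3,0)@(7, 1): e=[35,0,5] → #  [on edge]
    (4,0)@(9, 1): e=[37,16,-13] → ·
    (2,1)@(5, 3): e=[25,0,15] → #  [on edge]
    (3,1)@(7, 3): e=[27,16,-3] → ·
    (1,2)@(3, 5): e=[15,0,25] → #  [on edge]
    (3,2)@(7, 5): e=[19,32,-11] → ·
    (0,3)@(1, 7): e=[5,0,35] → #  [on edge]
    (2,3)@(5, 7): e=[9,32,-1] → ·
    (0,4)@(1, 9): e=[-3,16,27] → ·
    (1,4)@(3, 9): e=[-1,32,9] → ·
  covered (6 px):
    · · · # · · · · · · ·
    · · # · · · · · · · ·
    · # # · · · · · · · ·
    # # · · · · · · · · ·
    · · · · · · · · · · ·
    · · · · · · · · · · ·
T3:
  2·area = 30  (B↔C swapped to make it positive)
  edge (14, 6)→(14, 1): d=(0,-5) top-left  bias=+0
  edge (14, 1)→(20, 8): d=(6,7) right/bottom  bias=-1
  edge (20, 8)→(14, 6): d=(-6,-2) top-left  bias=+0
    (2,1)@(5, 3): e=[-45,75,0] → ·  [on edge]
    (7,1)@(15, 3): e=[5,5,20] → #
    (8,1)@(17, 3): e=[15,-9,24] → ·
    (5,2)@(11, 5): e=[-15,45,0] → ·  [on edge]
    (7,2)@(15, 5): e=[5,17,8] → #
    (8,2)@(17, 5): e=[15,3,12] → #
    (9,2)@(19, 5): e=[25,-11,16] → ·
    (7,3)@(15, 7): e=[5,29,-4] → ·
    (8,3)@(17, 7): e=[15,15,0] → #  [on edge]
    (9,3)@(19, 7): e=[25,1,4] → #
    (10,3)@(21, 7): e=[35,-13,8] → ·
    (8,4)@(17, 9): e=[15,27,-12] → ·
  covered (5 px):
    · · · · · · · · · · ·
    · · · · · · · # · · ·
    · · · · · · · # # · ·
    · · · · · · · · # # ·
    · · · · · · · · · · ·
    · · · · · · · · · · ·

Result: [[7,1],[7,2],[8,2],[8,3],[9,3]]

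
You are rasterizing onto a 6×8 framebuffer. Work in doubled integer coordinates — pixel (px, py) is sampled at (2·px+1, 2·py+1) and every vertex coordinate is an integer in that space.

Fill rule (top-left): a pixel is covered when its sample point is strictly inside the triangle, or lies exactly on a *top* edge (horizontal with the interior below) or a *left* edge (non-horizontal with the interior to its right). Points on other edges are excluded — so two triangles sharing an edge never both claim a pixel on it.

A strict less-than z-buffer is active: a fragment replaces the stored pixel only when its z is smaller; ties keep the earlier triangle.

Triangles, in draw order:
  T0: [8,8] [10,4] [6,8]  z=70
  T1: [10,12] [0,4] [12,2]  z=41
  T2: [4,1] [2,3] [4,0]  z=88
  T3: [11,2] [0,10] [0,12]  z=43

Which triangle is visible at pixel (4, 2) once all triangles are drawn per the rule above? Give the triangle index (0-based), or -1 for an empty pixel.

T0:
  2·area = 8  (B↔C swapped to make it positive)
  edge (8, 8)→(6, 8): d=(-2,0) right/bottom  bias=-1
  edge (6, 8)→(10, 4): d=(4,-4) top-left  bias=+0
  edge (10, 4)→(8, 8): d=(-2,4) right/bottom  bias=-1
    (5,1)@(11, 3): e=[10,0,-2] → ·  [on edge]
    (4,2)@(9, 5): e=[6,0,2] → █  [on edge]
    (5,2)@(11, 5): e=[6,8,-6] → ·
    (3,3)@(7, 7): e=[2,0,6] → █  [on edge]
    (4,3)@(9, 7): e=[2,8,-2] → ·
    (2,4)@(5, 9): e=[-2,0,10] → ·  [on edge]
    (3,4)@(7, 9): e=[-2,8,2] → ·
    (1,5)@(3, 11): e=[-6,0,14] → ·  [on edge]
    (0,6)@(1, 13): e=[-10,0,18] → ·  [on edge]
  covered (2 px):
    · · · · · ·
    · · · · · ·
    · · · · █ ·
    · · · █ · ·
    · · · · · ·
    · · · · · ·
    · · · · · ·
    · · · · · ·
T1:
  2·area = 116
  edge (10, 12)→(0, 4): d=(-10,-8) top-left  bias=+0
  edge (0, 4)→(12, 2): d=(12,-2) top-left  bias=+0
  edge (12, 2)→(10, 12): d=(-2,10) right/bottom  bias=-1
    (3,1)@(7, 3): e=[66,2,48] → █
    (4,1)@(9, 3): e=[82,6,28] → █
    (5,1)@(11, 3): e=[98,10,8] → █
    (1,2)@(3, 5): e=[14,18,84] → █
    (2,2)@(5, 5): e=[30,22,64] → █
    (1,3)@(3, 7): e=[-6,42,80] → ·
    (2,3)@(5, 7): e=[10,46,60] → █
    (5,3)@(11, 7): e=[58,58,0] → ·  [on edge]
    (2,4)@(5, 9): e=[-10,70,56] → ·
    (3,4)@(7, 9): e=[6,74,36] → █
    (5,4)@(11, 9): e=[38,82,-4] → ·
    (3,5)@(7, 11): e=[-14,98,32] → ·
  covered (14 px):
    · · · · · ·
    · · · █ █ █
    · █ █ █ █ █
    · · █ █ █ ·
    · · · █ █ ·
    · · · · █ ·
    · · · · · ·
    · · · · · ·
T2:
  2·area = 2
  edge (4, 1)→(2, 3): d=(-2,2) right/bottom  bias=-1
  edge (2, 3)→(4, 0): d=(2,-3) top-left  bias=+0
  edge (4, 0)→(4, 1): d=(0,1) right/bottom  bias=-1
  covered (0 px):
    · · · · · ·
    · · · · · ·
    · · · · · ·
    · · · · · ·
    · · · · · ·
    · · · · · ·
    · · · · · ·
    · · · · · ·
T3:
  2·area = 22  (B↔C swapped to make it positive)
  edge (11, 2)→(0, 12): d=(-11,10) right/bottom  bias=-1
  edge (0, 12)→(0, 10): d=(0,-2) top-left  bias=+0
  edge (0, 10)→(11, 2): d=(11,-8) top-left  bias=+0
    (3,2)@(7, 5): e=[7,14,1] → █
    (4,2)@(9, 5): e=[-13,18,17] → ·
    (2,3)@(5, 7): e=[5,10,7] → █
    (3,3)@(7, 7): e=[-15,14,23] → ·
    (1,4)@(3, 9): e=[3,6,13] → █
    (2,4)@(5, 9): e=[-17,10,29] → ·
    (0,5)@(1, 11): e=[1,2,19] → █
    (1,5)@(3, 11): e=[-19,6,35] → ·
    (0,6)@(1, 13): e=[-21,2,41] → ·
  covered (4 px):
    · · · · · ·
    · · · · · ·
    · · · █ · ·
    · · █ · · ·
    · █ · · · ·
    █ · · · · ·
    · · · · · ·
    · · · · · ·

Z-buffer (winner per pixel, '.' = empty):
  . . . . . .
  . . . 1 1 1
  . 1 1 1 1 1
  . . 1 1 1 .
  . 3 . 1 1 .
  3 . . . 1 .
  . . . . . .
  . . . . . .

Answer: 1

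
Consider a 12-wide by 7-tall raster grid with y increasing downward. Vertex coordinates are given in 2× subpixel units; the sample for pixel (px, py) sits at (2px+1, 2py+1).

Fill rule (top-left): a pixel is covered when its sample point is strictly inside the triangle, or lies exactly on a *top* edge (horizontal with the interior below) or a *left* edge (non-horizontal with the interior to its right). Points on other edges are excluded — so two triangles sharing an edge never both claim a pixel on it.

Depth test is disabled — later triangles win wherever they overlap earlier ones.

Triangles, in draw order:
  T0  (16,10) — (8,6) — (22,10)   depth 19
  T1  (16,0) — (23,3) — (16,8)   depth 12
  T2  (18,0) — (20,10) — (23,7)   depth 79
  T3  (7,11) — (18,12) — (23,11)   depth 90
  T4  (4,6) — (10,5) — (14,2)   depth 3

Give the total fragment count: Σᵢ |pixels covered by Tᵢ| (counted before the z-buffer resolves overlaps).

T0:
  2·area = 24
  edge (16, 10)→(8, 6): d=(-8,-4) top-left  bias=+0
  edge (8, 6)→(22, 10): d=(14,4) right/bottom  bias=-1
  edge (22, 10)→(16, 10): d=(-6,0) right/bottom  bias=-1
    (5,3)@(11, 7): e=[4,2,18] → #
    (6,3)@(13, 7): e=[12,-6,18] → ·
    (5,4)@(11, 9): e=[-12,30,6] → ·
    (7,4)@(15, 9): e=[4,14,6] → #
    (8,4)@(17, 9): e=[12,6,6] → #
    (9,4)@(19, 9): e=[20,-2,6] → ·
    (7,5)@(15, 11): e=[-12,42,-6] → ·
    (8,5)@(17, 11): e=[-4,34,-6] → ·
  covered (3 px):
    · · · · · · · · · · · ·
    · · · · · · · · · · · ·
    · · · · · · · · · · · ·
    · · · · · # · · · · · ·
    · · · · · · · # # · · ·
    · · · · · · · · · · · ·
    · · · · · · · · · · · ·
T1:
  2·area = 56
  edge (16, 0)→(23, 3): d=(7,3) right/bottom  bias=-1
  edge (23, 3)→(16, 8): d=(-7,5) right/bottom  bias=-1
  edge (16, 8)→(16, 0): d=(0,-8) top-left  bias=+0
    (8,0)@(17, 1): e=[4,44,8] → #
    (9,0)@(19, 1): e=[-2,34,24] → ·
    (8,1)@(17, 3): e=[18,30,8] → #
    (9,1)@(19, 3): e=[12,20,24] → #
    (10,1)@(21, 3): e=[6,10,40] → #
    (11,1)@(23, 3): e=[0,0,56] → ·  [on edge]
    (8,2)@(17, 5): e=[32,16,8] → #
    (10,2)@(21, 5): e=[20,-4,40] → ·
    (8,3)@(17, 7): e=[46,2,8] → #
    (9,3)@(19, 7): e=[40,-8,24] → ·
    (8,4)@(17, 9): e=[60,-12,8] → ·
    (4,6)@(9, 13): e=[112,0,-56] → ·  [on edge]
  covered (7 px):
    · · · · · · · · # · · ·
    · · · · · · · · # # # ·
    · · · · · · · · # # · ·
    · · · · · · · · # · · ·
    · · · · · · · · · · · ·
    · · · · · · · · · · · ·
    · · · · · · · · · · · ·
T2:
  2·area = 36  (B↔C swapped to make it positive)
  edge (18, 0)→(23, 7): d=(5,7) right/bottom  bias=-1
  edge (23, 7)→(20, 10): d=(-3,3) right/bottom  bias=-1
  edge (20, 10)→(18, 0): d=(-2,-10) top-left  bias=+0
    (9,1)@(19, 3): e=[8,24,4] → #
    (10,1)@(21, 3): e=[-6,18,24] → ·
    (9,2)@(19, 5): e=[18,18,0] → #  [on edge]
    (10,2)@(21, 5): e=[4,12,20] → #
    (11,2)@(23, 5): e=[-10,6,40] → ·
    (9,3)@(19, 7): e=[28,12,-4] → ·
    (10,3)@(21, 7): e=[14,6,16] → #
    (11,3)@(23, 7): e=[0,0,36] → ·  [on edge]
    (10,4)@(21, 9): e=[24,0,12] → ·  [on edge]
    (9,5)@(19, 11): e=[48,0,-12] → ·  [on edge]
    (8,6)@(17, 13): e=[72,0,-36] → ·  [on edge]
  covered (4 px):
    · · · · · · · · · · · ·
    · · · · · · · · · # · ·
    · · · · · · · · · # # ·
    · · · · · · · · · · # ·
    · · · · · · · · · · · ·
    · · · · · · · · · · · ·
    · · · · · · · · · · · ·
T3:
  2·area = 16  (B↔C swapped to make it positive)
  edge (7, 11)→(23, 11): d=(16,0) top-left  bias=+0
  edge (23, 11)→(18, 12): d=(-5,1) right/bottom  bias=-1
  edge (18, 12)→(7, 11): d=(-11,-1) top-left  bias=+0
    (0,5)@(1, 11): e=[0,22,-6] → ·  [on edge]
    (1,5)@(3, 11): e=[0,20,-4] → ·  [on edge]
    (2,5)@(5, 11): e=[0,18,-2] → ·  [on edge]
    (3,5)@(7, 11): e=[0,16,0] → #  [on edge]
    (4,5)@(9, 11): e=[0,14,2] → #  [on edge]
    (5,5)@(11, 11): e=[0,12,4] → #  [on edge]
    (6,5)@(13, 11): e=[0,10,6] → #  [on edge]
    (7,5)@(15, 11): e=[0,8,8] → #  [on edge]
    (8,5)@(17, 11): e=[0,6,10] → #  [on edge]
    (9,5)@(19, 11): e=[0,4,12] → #  [on edge]
    (10,5)@(21, 11): e=[0,2,14] → #  [on edge]
    (11,5)@(23, 11): e=[0,0,16] → ·  [on edge]
    (6,6)@(13, 13): e=[32,0,-16] → ·  [on edge]
  covered (8 px):
    · · · · · · · · · · · ·
    · · · · · · · · · · · ·
    · · · · · · · · · · · ·
    · · · · · · · · · · · ·
    · · · · · · · · · · · ·
    · · · # # # # # # # # ·
    · · · · · · · · · · · ·
T4:
  2·area = 14  (B↔C swapped to make it positive)
  edge (4, 6)→(14, 2): d=(10,-4) top-left  bias=+0
  edge (14, 2)→(10, 5): d=(-4,3) right/bottom  bias=-1
  edge (10, 5)→(4, 6): d=(-6,1) right/bottom  bias=-1
    (3,2)@(7, 5): e=[2,9,3] → #
    (4,2)@(9, 5): e=[10,3,1] → #
    (5,2)@(11, 5): e=[18,-3,-1] → ·
    (3,3)@(7, 7): e=[22,1,-9] → ·
    (4,3)@(9, 7): e=[30,-5,-11] → ·
  covered (2 px):
    · · · · · · · · · · · ·
    · · · · · · · · · · · ·
    · · · # # · · · · · · ·
    · · · · · · · · · · · ·
    · · · · · · · · · · · ·
    · · · · · · · · · · · ·
    · · · · · · · · · · · ·

Result: 24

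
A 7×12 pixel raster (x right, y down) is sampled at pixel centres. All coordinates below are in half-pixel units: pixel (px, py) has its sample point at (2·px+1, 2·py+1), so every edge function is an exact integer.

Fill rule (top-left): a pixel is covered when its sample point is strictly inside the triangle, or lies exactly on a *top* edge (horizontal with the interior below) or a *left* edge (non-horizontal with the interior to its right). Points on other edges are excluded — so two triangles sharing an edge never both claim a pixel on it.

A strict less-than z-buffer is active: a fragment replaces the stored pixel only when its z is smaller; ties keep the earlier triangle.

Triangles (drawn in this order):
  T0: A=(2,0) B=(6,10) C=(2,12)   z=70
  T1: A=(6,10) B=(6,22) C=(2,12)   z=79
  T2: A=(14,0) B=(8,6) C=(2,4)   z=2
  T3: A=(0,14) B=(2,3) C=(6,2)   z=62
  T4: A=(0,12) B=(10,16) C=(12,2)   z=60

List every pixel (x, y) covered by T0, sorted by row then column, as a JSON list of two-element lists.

T0:
  2·area = 48
  edge (2, 0)→(6, 10): d=(4,10) right/bottom  bias=-1
  edge (6, 10)→(2, 12): d=(-4,2) right/bottom  bias=-1
  edge (2, 12)→(2, 0): d=(0,-12) top-left  bias=+0
    (1,1)@(3, 3): e=[2,34,12] → #
    (2,1)@(5, 3): e=[-18,30,36] → ·
    (1,2)@(3, 5): e=[10,26,12] → #
    (2,2)@(5, 5): e=[-10,22,36] → ·
    (1,3)@(3, 7): e=[18,18,12] → #
    (2,3)@(5, 7): e=[-2,14,36] → ·
    (1,4)@(3, 9): e=[26,10,12] → #
    (2,4)@(5, 9): e=[6,6,36] → #
    (3,4)@(7, 9): e=[-14,2,60] → ·
    (1,5)@(3, 11): e=[34,2,12] → #
    (2,5)@(5, 11): e=[14,-2,36] → ·
    (1,6)@(3, 13): e=[42,-6,12] → ·
  covered (6 px):
    · · · · · · ·
    · # · · · · ·
    · # · · · · ·
    · # · · · · ·
    · # # · · · ·
    · # · · · · ·
    · · · · · · ·
    · · · · · · ·
    · · · · · · ·
    · · · · · · ·
    · · · · · · ·
    · · · · · · ·
T1:
  2·area = 48
  edge (6, 10)→(6, 22): d=(0,12) right/bottom  bias=-1
  edge (6, 22)→(2, 12): d=(-4,-10) top-left  bias=+0
  edge (2, 12)→(6, 10): d=(4,-2) top-left  bias=+0
    (2,5)@(5, 11): e=[12,34,2] → #
    (3,5)@(7, 11): e=[-12,54,6] → ·
    (1,6)@(3, 13): e=[36,6,6] → #
    (3,6)@(7, 13): e=[-12,46,14] → ·
    (1,7)@(3, 15): e=[36,-2,14] → ·
    (2,7)@(5, 15): e=[12,18,18] → #
    (3,7)@(7, 15): e=[-12,38,22] → ·
    (2,8)@(5, 17): e=[12,10,26] → #
    (3,8)@(7, 17): e=[-12,30,30] → ·
    (2,9)@(5, 19): e=[12,2,34] → #
    (3,9)@(7, 19): e=[-12,22,38] → ·
    (2,10)@(5, 21): e=[12,-6,42] → ·
  covered (6 px):
    · · · · · · ·
    · · · · · · ·
    · · · · · · ·
    · · · · · · ·
    · · · · · · ·
    · · # · · · ·
    · # # · · · ·
    · · # · · · ·
    · · # · · · ·
    · · # · · · ·
    · · · · · · ·
    · · · · · · ·
T2:
  2·area = 48
  edge (14, 0)→(8, 6): d=(-6,6) right/bottom  bias=-1
  edge (8, 6)→(2, 4): d=(-6,-2) top-left  bias=+0
  edge (2, 4)→(14, 0): d=(12,-4) top-left  bias=+0
    (5,0)@(11, 1): e=[12,36,0] → #  [on edge]
    (6,0)@(13, 1): e=[0,40,8] → ·  [on edge]
    (2,1)@(5, 3): e=[36,12,0] → #  [on edge]
    (3,1)@(7, 3): e=[24,16,8] → #
    (4,1)@(9, 3): e=[12,20,16] → #
    (5,1)@(11, 3): e=[0,24,24] → ·  [on edge]
    (2,2)@(5, 5): e=[24,0,24] → #  [on edge]
    (4,2)@(9, 5): e=[0,8,40] → ·  [on edge]
    (2,3)@(5, 7): e=[12,-12,48] → ·
    (3,3)@(7, 7): e=[0,-8,56] → ·  [on edge]
    (5,3)@(11, 7): e=[-24,0,72] → ·  [on edge]
    (2,4)@(5, 9): e=[0,-24,72] → ·  [on edge]
    (1,5)@(3, 11): e=[0,-40,88] → ·  [on edge]
    (0,6)@(1, 13): e=[0,-56,104] → ·  [on edge]
  covered (6 px):
    · · · · · # ·
    · · # # # · ·
    · · # # · · ·
    · · · · · · ·
    · · · · · · ·
    · · · · · · ·
    · · · · · · ·
    · · · · · · ·
    · · · · · · ·
    · · · · · · ·
    · · · · · · ·
    · · · · · · ·
T3:
  2·area = 42
  edge (0, 14)→(2, 3): d=(2,-11) top-left  bias=+0
  edge (2, 3)→(6, 2): d=(4,-1) top-left  bias=+0
  edge (6, 2)→(0, 14): d=(-6,12) right/bottom  bias=-1
    (1,1)@(3, 3): e=[11,1,30] → #
    (2,1)@(5, 3): e=[33,3,6] → #
    (3,1)@(7, 3): e=[55,5,-18] → ·
    (1,2)@(3, 5): e=[15,9,18] → #
    (2,2)@(5, 5): e=[37,11,-6] → ·
    (1,3)@(3, 7): e=[19,17,6] → #
    (2,3)@(5, 7): e=[41,19,-18] → ·
    (0,4)@(1, 9): e=[1,23,18] → #
    (1,4)@(3, 9): e=[23,25,-6] → ·
    (0,5)@(1, 11): e=[5,31,6] → #
    (1,5)@(3, 11): e=[27,33,-18] → ·
    (0,6)@(1, 13): e=[9,39,-6] → ·
  covered (6 px):
    · · · · · · ·
    · # # · · · ·
    · # · · · · ·
    · # · · · · ·
    # · · · · · ·
    # · · · · · ·
    · · · · · · ·
    · · · · · · ·
    · · · · · · ·
    · · · · · · ·
    · · · · · · ·
    · · · · · · ·
T4:
  2·area = 148  (B↔C swapped to make it positive)
  edge (0, 12)→(12, 2): d=(12,-10) top-left  bias=+0
  edge (12, 2)→(10, 16): d=(-2,14) right/bottom  bias=-1
  edge (10, 16)→(0, 12): d=(-10,-4) top-left  bias=+0
    (5,1)@(11, 3): e=[2,12,134] → #
    (6,1)@(13, 3): e=[22,-16,142] → ·
    (4,2)@(9, 5): e=[6,36,106] → #
    (6,2)@(13, 5): e=[46,-20,122] → ·
    (3,3)@(7, 7): e=[10,60,78] → #
    (6,3)@(13, 7): e=[70,-24,102] → ·
    (2,4)@(5, 9): e=[14,84,50] → #
    (5,4)@(11, 9): e=[74,0,74] → ·  [on edge]
    (1,5)@(3, 11): e=[18,108,22] → #
    (5,5)@(11, 11): e=[98,-4,54] → ·
    (1,6)@(3, 13): e=[42,104,2] → #
    (5,6)@(11, 13): e=[122,-8,34] → ·
    (4,11)@(9, 23): e=[222,0,-74] → ·  [on edge]
  covered (18 px):
    · · · · · · ·
    · · · · · # ·
    · · · · # # ·
    · · · # # # ·
    · · # # # · ·
    · # # # # · ·
    · # # # # · ·
    · · · · # · ·
    · · · · · · ·
    · · · · · · ·
    · · · · · · ·
    · · · · · · ·

Final: [[1,1],[1,2],[1,3],[1,4],[2,4],[1,5]]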